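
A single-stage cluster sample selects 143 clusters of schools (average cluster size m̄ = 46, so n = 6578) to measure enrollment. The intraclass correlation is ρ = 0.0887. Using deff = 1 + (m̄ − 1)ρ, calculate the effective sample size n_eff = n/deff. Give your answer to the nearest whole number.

1318

deff = 1 + (46 − 1)·0.0887 = 1 + 3.9915 = 4.9915.
n_eff = 6578 / 4.9915 = 1318.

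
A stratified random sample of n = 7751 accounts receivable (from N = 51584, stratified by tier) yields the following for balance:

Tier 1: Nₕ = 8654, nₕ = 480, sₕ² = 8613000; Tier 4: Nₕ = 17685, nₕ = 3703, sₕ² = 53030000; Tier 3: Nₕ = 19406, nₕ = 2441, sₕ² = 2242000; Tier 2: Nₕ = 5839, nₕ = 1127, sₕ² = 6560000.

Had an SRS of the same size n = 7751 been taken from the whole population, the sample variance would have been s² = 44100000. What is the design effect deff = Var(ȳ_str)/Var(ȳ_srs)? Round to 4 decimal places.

Var(ȳ_str) = Σ Wₕ²(1−fₕ)sₕ²/nₕ with Wₕ = Nₕ/51584:
  Tier 1: (8654/51584)²·(1−480/8654)·8613000/480 = 477.01793
  Tier 4: (17685/51584)²·(1−3703/17685)·53030000/3703 = 1330.7983
  Tier 3: (19406/51584)²·(1−2441/19406)·2242000/2441 = 113.63907
  Tier 2: (5839/51584)²·(1−1127/5839)·6560000/1127 = 60.185746
  → Var(ȳ_str) = 1981.641.
Var(ȳ_srs) = (1 − 7751/51584)·44100000/7751 = 4834.6722.
deff = 1981.641 / 4834.6722 = 0.4099.

0.4099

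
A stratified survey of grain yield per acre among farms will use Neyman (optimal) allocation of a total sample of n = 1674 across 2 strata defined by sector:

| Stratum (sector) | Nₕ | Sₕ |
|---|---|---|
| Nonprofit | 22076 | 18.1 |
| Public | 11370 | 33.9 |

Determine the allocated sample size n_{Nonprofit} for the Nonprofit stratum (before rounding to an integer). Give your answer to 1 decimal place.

852.1

Neyman allocation: nₕ = n·NₕSₕ / Σⱼ NⱼSⱼ.
Σ NⱼSⱼ = 22076·18.1 + 11370·33.9 = 785018.6.
n_{Nonprofit} = 1674·22076·18.1 / 785018.6 = 852.1.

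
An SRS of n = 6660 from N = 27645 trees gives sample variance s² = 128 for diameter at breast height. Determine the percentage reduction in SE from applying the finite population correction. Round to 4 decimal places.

12.8743

f = n/N = 6660/27645 = 0.24091156.
SE_no-fpc = √(s²/n) = 0.1386334; SE_fpc = √((1−f)s²/n) = 0.12078529.
Ratio = √(1−f) = 0.87125682. Reduction = 100·(1 − 0.87125682) = 12.8743%.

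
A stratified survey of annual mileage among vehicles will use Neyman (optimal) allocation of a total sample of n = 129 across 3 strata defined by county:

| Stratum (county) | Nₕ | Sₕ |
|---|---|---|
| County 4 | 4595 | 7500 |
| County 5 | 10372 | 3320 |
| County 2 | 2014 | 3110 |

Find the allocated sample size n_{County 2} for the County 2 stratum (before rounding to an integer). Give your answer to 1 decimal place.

Neyman allocation: nₕ = n·NₕSₕ / Σⱼ NⱼSⱼ.
Σ NⱼSⱼ = 4595·7500 + 10372·3320 + 2014·3110 = 7.516108 × 10^7.
n_{County 2} = 129·2014·3110 / (7.516108 × 10^7) = 10.8.

10.8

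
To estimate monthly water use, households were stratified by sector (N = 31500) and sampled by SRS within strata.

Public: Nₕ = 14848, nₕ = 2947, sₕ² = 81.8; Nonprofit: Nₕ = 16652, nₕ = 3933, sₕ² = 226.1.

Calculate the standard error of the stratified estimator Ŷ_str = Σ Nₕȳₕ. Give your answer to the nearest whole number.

Var(Ŷ_str) = Σₕ Nₕ²(1 − fₕ)sₕ²/nₕ.
Public: 14848²·(1 − 2947/14848)·81.8/2947 = 4.904837 × 10^6.
Nonprofit: 16652²·(1 − 3933/16652)·226.1/3933 = 1.2175757 × 10^7.
Sum = 1.7080594 × 10^7.
SE = √(1.7080594 × 10^7) = 4133.

4133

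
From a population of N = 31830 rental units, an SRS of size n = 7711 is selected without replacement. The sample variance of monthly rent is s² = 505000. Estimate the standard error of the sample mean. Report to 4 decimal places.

7.0445

Under SRS without replacement, Var(ȳ) = (1 − f)·s²/n with f = n/N = 7711/31830 = 0.24225573.
Var(ȳ) = (1 − 0.24225573)·505000/7711 = 0.75774427·65.490857 = 49.625322.
SE(ȳ) = √(49.625322) = 7.0445.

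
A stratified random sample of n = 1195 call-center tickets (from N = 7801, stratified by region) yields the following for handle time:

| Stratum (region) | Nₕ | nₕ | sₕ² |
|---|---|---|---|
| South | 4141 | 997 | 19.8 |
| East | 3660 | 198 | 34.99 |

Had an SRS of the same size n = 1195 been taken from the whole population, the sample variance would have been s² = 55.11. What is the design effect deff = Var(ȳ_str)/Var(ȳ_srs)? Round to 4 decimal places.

Var(ȳ_str) = Σ Wₕ²(1−fₕ)sₕ²/nₕ with Wₕ = Nₕ/7801:
  South: (4141/7801)²·(1−997/4141)·19.8/997 = 0.0042487115
  East: (3660/7801)²·(1−198/3660)·34.99/198 = 0.036794791
  → Var(ȳ_str) = 0.041043503.
Var(ȳ_srs) = (1 − 1195/7801)·55.11/1195 = 0.039052676.
deff = 0.041043503 / 0.039052676 = 1.0510.

1.0510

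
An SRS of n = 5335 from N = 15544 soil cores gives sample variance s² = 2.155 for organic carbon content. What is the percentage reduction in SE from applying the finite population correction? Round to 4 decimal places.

f = n/N = 5335/15544 = 0.34321925.
SE_no-fpc = √(s²/n) = 0.020098166; SE_fpc = √((1−f)s²/n) = 0.016287958.
Ratio = √(1−f) = 0.81042011. Reduction = 100·(1 − 0.81042011) = 18.9580%.

18.9580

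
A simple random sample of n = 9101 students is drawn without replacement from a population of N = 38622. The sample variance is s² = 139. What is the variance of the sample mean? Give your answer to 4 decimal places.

0.0117

Under SRS without replacement, Var(ȳ) = (1 − f)·s²/n with f = n/N = 9101/38622 = 0.23564290.
Var(ȳ) = (1 − 0.23564290)·139/9101 = 0.76435710·0.015273047 = 0.011674062.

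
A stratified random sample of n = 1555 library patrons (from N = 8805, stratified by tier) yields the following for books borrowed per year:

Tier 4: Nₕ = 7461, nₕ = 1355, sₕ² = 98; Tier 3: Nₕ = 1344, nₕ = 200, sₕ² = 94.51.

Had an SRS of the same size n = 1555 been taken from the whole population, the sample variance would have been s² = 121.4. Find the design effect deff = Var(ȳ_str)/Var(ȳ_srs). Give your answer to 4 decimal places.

Var(ȳ_str) = Σ Wₕ²(1−fₕ)sₕ²/nₕ with Wₕ = Nₕ/8805:
  Tier 4: (7461/8805)²·(1−1355/7461)·98/1355 = 0.042499312
  Tier 3: (1344/8805)²·(1−200/1344)·94.51/200 = 0.0093716129
  → Var(ȳ_str) = 0.051870925.
Var(ȳ_srs) = (1 − 1555/8805)·121.4/1555 = 0.064283119.
deff = 0.051870925 / 0.064283119 = 0.8069.

0.8069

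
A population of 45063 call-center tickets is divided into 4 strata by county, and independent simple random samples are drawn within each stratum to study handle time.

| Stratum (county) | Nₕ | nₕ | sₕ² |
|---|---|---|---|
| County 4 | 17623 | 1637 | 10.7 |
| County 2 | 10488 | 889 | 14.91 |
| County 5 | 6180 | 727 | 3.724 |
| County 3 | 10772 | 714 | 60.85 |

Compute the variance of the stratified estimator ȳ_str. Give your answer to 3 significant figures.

Var(ȳ_str) = Σₕ Wₕ²(1 − fₕ)sₕ²/nₕ with Wₕ = Nₕ/N, N = 45063.
County 4: Wₕ = 0.39107472; term = 0.39107472²·(1 − 0.09288997)·10.7/1637 = 9.0680634 × 10^-4.
County 2: Wₕ = 0.23274083; term = 0.23274083²·(1 − 0.08476354)·14.91/889 = 8.3148487 × 10^-4.
County 5: Wₕ = 0.13714134; term = 0.13714134²·(1 − 0.11763754)·3.724/727 = 8.500785 × 10^-5.
County 3: Wₕ = 0.23904312; term = 0.23904312²·(1 − 0.06628296)·60.85/714 = 0.0045470543.
Sum = 0.0063703534.

0.00637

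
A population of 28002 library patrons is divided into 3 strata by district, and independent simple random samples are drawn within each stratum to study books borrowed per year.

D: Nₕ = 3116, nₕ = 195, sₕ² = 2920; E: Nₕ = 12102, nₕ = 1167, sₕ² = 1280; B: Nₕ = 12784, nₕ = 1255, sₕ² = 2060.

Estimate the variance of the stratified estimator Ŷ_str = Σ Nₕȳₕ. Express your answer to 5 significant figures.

Var(Ŷ_str) = Σₕ Nₕ²(1 − fₕ)sₕ²/nₕ.
D: 3116²·(1 − 195/3116)·2920/195 = 1.3629416 × 10^8.
E: 12102²·(1 − 1167/12102)·1280/1167 = 1.4514933 × 10^8.
B: 12784²·(1 − 1255/12784)·2060/1255 = 2.4192564 × 10^8.
Sum = 5.2336913 × 10^8.

5.2337 × 10^8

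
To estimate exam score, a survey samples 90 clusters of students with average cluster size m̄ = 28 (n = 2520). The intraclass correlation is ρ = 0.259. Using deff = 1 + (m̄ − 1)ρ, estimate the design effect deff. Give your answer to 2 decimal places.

deff = 1 + (28 − 1)·0.259 = 1 + 6.993 = 7.993.

7.99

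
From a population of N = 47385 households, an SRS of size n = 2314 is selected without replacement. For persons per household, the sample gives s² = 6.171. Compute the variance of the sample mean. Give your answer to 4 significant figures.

0.002537

Under SRS without replacement, Var(ȳ) = (1 − f)·s²/n with f = n/N = 2314/47385 = 0.04883402.
Var(ȳ) = (1 − 0.04883402)·6.171/2314 = 0.95116598·0.0026668107 = 0.0025365796.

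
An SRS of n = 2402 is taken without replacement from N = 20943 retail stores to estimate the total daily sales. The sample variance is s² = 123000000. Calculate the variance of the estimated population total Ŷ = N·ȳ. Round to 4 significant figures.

Var(Ŷ) = N²·Var(ȳ) = N²·(1 − n/N)·s²/n.
f = 2402/20943 = 0.11469226; Var(ȳ) = 0.88530774·123000000/2402 = 45334.243.
Var(Ŷ) = 20943² · 45334.243 = 1.9884018 × 10^13.

1.988 × 10^13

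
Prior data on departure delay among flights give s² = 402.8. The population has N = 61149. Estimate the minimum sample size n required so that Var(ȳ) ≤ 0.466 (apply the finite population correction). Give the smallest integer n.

853

Without fpc, n₀ = s²/D = 402.8/0.466 = 864.3777.
With fpc, (1 − n/N)·s²/n ≤ D requires n ≥ n₀/(1 + n₀/N) = 864.3777/(1 + 864.3777/61149) = 852.3295.
Rounding up, n = 853.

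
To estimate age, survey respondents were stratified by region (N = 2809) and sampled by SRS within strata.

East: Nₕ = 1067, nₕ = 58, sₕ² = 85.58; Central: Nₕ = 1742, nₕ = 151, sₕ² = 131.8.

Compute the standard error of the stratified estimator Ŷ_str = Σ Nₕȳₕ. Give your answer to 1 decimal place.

2001.9

Var(Ŷ_str) = Σₕ Nₕ²(1 − fₕ)sₕ²/nₕ.
East: 1067²·(1 − 58/1067)·85.58/58 = 1.5885463 × 10^6.
Central: 1742²·(1 − 151/1742)·131.8/151 = 2.4191166 × 10^6.
Sum = 4.0076629 × 10^6.
SE = √(4.0076629 × 10^6) = 2001.9.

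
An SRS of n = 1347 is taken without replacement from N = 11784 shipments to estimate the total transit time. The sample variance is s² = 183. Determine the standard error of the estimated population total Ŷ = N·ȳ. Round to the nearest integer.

Var(Ŷ) = N²·Var(ȳ) = N²·(1 − n/N)·s²/n.
f = 1347/11784 = 0.11430754; Var(ȳ) = 0.88569246·183/1347 = 0.12032793.
Var(Ŷ) = 11784² · 0.12032793 = 1.6709056 × 10^7.
SE(Ŷ) = √(1.6709056 × 10^7) = 4088.

4088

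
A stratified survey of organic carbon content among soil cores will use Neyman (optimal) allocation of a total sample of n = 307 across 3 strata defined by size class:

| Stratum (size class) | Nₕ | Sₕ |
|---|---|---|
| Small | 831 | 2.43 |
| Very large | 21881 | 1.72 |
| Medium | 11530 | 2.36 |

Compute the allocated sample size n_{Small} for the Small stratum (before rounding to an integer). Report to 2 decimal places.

Neyman allocation: nₕ = n·NₕSₕ / Σⱼ NⱼSⱼ.
Σ NⱼSⱼ = 831·2.43 + 21881·1.72 + 11530·2.36 = 66865.45.
n_{Small} = 307·831·2.43 / 66865.45 = 9.27.

9.27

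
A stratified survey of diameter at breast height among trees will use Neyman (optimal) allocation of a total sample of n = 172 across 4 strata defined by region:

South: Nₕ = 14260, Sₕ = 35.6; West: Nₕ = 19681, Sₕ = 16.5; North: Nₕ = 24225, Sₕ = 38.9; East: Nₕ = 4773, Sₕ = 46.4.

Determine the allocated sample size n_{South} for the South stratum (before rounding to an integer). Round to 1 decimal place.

Neyman allocation: nₕ = n·NₕSₕ / Σⱼ NⱼSⱼ.
Σ NⱼSⱼ = 14260·35.6 + 19681·16.5 + 24225·38.9 + 4773·46.4 = 1.9962122 × 10^6.
n_{South} = 172·14260·35.6 / (1.9962122 × 10^6) = 43.7.

43.7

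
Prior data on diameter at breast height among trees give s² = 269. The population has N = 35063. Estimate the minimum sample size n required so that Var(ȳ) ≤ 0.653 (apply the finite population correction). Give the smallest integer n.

Without fpc, n₀ = s²/D = 269/0.653 = 411.9449.
With fpc, (1 − n/N)·s²/n ≤ D requires n ≥ n₀/(1 + n₀/N) = 411.9449/(1 + 411.9449/35063) = 407.1613.
Rounding up, n = 408.

408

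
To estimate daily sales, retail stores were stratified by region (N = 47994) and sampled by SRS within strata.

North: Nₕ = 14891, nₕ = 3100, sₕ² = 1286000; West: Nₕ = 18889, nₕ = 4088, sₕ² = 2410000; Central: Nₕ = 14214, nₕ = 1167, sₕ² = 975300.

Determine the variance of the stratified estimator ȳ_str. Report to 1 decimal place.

Var(ȳ_str) = Σₕ Wₕ²(1 − fₕ)sₕ²/nₕ with Wₕ = Nₕ/N, N = 47994.
North: Wₕ = 0.31026795; term = 0.31026795²·(1 − 0.20817944)·1286000/3100 = 31.621312.
West: Wₕ = 0.39357003; term = 0.39357003²·(1 − 0.21642226)·2410000/4088 = 71.553731.
Central: Wₕ = 0.29616202; term = 0.29616202²·(1 − 0.08210215)·975300/1167 = 67.285339.
Sum = 170.46038.

170.5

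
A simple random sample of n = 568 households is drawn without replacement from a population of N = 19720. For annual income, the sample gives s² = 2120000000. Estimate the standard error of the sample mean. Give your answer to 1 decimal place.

Under SRS without replacement, Var(ȳ) = (1 − f)·s²/n with f = n/N = 568/19720 = 0.02880325.
Var(ȳ) = (1 − 0.02880325)·2120000000/568 = 0.97119675·3.7323944 × 10^6 = 3.6248893 × 10^6.
SE(ȳ) = √(3.6248893 × 10^6) = 1903.9.

1903.9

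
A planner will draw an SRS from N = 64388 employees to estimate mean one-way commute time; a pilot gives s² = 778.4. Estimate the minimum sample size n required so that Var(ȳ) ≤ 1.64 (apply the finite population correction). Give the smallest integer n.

Without fpc, n₀ = s²/D = 778.4/1.64 = 474.6341.
With fpc, (1 − n/N)·s²/n ≤ D requires n ≥ n₀/(1 + n₀/N) = 474.6341/(1 + 474.6341/64388) = 471.1610.
Rounding up, n = 472.

472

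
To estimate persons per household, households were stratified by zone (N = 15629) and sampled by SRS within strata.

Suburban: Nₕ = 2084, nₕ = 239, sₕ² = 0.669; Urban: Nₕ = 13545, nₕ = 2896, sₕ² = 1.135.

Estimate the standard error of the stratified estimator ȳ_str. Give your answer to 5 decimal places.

0.01660

Var(ȳ_str) = Σₕ Wₕ²(1 − fₕ)sₕ²/nₕ with Wₕ = Nₕ/N, N = 15629.
Suburban: Wₕ = 0.13334186; term = 0.13334186²·(1 − 0.11468330)·0.669/239 = 4.4061565 × 10^-5.
Urban: Wₕ = 0.86665814; term = 0.86665814²·(1 − 0.21380583)·1.135/2896 = 2.3143165 × 10^-4.
Sum = 2.7549322 × 10^-4.
SE = √(2.7549322 × 10^-4) = 0.01660.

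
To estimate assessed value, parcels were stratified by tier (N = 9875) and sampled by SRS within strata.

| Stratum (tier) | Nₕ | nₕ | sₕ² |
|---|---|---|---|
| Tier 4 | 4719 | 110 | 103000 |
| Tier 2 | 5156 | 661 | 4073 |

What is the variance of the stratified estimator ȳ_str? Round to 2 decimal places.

Var(ȳ_str) = Σₕ Wₕ²(1 − fₕ)sₕ²/nₕ with Wₕ = Nₕ/N, N = 9875.
Tier 4: Wₕ = 0.47787342; term = 0.47787342²·(1 − 0.02331002)·103000/110 = 208.84641.
Tier 2: Wₕ = 0.52212658; term = 0.52212658²·(1 − 0.12820016)·4073/661 = 1.4644729.
Sum = 210.31088.

210.31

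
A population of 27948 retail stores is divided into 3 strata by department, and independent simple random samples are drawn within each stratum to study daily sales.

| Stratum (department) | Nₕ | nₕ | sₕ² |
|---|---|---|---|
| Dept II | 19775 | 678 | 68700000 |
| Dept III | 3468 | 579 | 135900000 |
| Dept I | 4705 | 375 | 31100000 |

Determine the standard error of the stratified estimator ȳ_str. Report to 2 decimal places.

Var(ȳ_str) = Σₕ Wₕ²(1 − fₕ)sₕ²/nₕ with Wₕ = Nₕ/N, N = 27948.
Dept II: Wₕ = 0.70756405; term = 0.70756405²·(1 − 0.03428571)·68700000/678 = 48989.975.
Dept III: Wₕ = 0.12408759; term = 0.12408759²·(1 − 0.16695502)·135900000/579 = 3010.6901.
Dept I: Wₕ = 0.16834836; term = 0.16834836²·(1 − 0.07970244)·31100000/375 = 2163.0929.
Sum = 54163.758.
SE = √(54163.758) = 232.73.

232.73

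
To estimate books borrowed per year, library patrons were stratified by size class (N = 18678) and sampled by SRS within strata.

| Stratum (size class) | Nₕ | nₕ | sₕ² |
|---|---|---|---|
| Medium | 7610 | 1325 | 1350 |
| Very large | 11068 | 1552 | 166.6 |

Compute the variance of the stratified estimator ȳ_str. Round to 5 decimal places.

0.17209

Var(ȳ_str) = Σₕ Wₕ²(1 − fₕ)sₕ²/nₕ with Wₕ = Nₕ/N, N = 18678.
Medium: Wₕ = 0.40743120; term = 0.40743120²·(1 − 0.17411301)·1350/1325 = 0.13968414.
Very large: Wₕ = 0.59256880; term = 0.59256880²·(1 − 0.14022407)·166.6/1552 = 0.032407544.
Sum = 0.17209168.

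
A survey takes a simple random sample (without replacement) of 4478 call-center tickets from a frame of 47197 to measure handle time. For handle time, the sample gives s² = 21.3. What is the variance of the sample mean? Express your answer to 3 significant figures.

0.00431

Under SRS without replacement, Var(ȳ) = (1 − f)·s²/n with f = n/N = 4478/47197 = 0.09487891.
Var(ȳ) = (1 − 0.09487891)·21.3/4478 = 0.90512109·0.0047565878 = 0.0043052879.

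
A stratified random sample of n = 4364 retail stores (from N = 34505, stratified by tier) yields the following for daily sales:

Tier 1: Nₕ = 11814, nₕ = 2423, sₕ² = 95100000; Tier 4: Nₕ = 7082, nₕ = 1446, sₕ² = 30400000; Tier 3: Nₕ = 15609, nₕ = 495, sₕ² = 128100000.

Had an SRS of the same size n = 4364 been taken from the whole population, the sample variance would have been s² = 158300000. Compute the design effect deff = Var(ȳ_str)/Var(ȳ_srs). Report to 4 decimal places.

Var(ȳ_str) = Σ Wₕ²(1−fₕ)sₕ²/nₕ with Wₕ = Nₕ/34505:
  Tier 1: (11814/34505)²·(1−2423/11814)·95100000/2423 = 3657.3948
  Tier 4: (7082/34505)²·(1−1446/7082)·30400000/1446 = 704.80363
  Tier 3: (15609/34505)²·(1−495/15609)·128100000/495 = 51278.388
  → Var(ȳ_str) = 55640.586.
Var(ȳ_srs) = (1 − 4364/34505)·158300000/4364 = 31686.32.
deff = 55640.586 / 31686.32 = 1.7560.

1.7560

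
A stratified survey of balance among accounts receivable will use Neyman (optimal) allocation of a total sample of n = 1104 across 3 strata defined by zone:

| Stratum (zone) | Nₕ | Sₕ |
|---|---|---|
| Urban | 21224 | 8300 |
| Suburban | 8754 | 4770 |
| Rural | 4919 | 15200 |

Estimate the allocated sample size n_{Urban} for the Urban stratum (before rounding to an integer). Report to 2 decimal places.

664.47

Neyman allocation: nₕ = n·NₕSₕ / Σⱼ NⱼSⱼ.
Σ NⱼSⱼ = 21224·8300 + 8754·4770 + 4919·15200 = 2.9268458 × 10^8.
n_{Urban} = 1104·21224·8300 / (2.9268458 × 10^8) = 664.47.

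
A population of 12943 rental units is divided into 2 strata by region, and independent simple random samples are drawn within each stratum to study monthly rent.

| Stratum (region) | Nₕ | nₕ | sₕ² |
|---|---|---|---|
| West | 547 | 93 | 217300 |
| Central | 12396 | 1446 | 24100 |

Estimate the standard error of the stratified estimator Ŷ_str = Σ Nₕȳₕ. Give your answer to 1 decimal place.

Var(Ŷ_str) = Σₕ Nₕ²(1 − fₕ)sₕ²/nₕ.
West: 547²·(1 − 93/547)·217300/93 = 5.8025642 × 10^8.
Central: 12396²·(1 − 1446/12396)·24100/1446 = 2.26227 × 10^9.
Sum = 2.8425264 × 10^9.
SE = √(2.8425264 × 10^9) = 53315.3.

53315.3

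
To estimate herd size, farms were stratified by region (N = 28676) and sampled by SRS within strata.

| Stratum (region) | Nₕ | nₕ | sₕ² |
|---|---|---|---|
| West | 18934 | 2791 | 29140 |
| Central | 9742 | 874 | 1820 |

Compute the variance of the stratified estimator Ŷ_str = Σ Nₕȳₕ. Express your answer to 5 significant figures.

3.3711 × 10^9

Var(Ŷ_str) = Σₕ Nₕ²(1 − fₕ)sₕ²/nₕ.
West: 18934²·(1 − 2791/18934)·29140/2791 = 3.191217 × 10^9.
Central: 9742²·(1 − 874/9742)·1820/874 = 1.7990108 × 10^8.
Sum = 3.3711181 × 10^9.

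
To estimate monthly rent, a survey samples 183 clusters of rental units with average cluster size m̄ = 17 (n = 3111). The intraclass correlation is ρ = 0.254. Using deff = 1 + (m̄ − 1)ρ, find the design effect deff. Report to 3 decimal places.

deff = 1 + (17 − 1)·0.254 = 1 + 4.064 = 5.064.

5.064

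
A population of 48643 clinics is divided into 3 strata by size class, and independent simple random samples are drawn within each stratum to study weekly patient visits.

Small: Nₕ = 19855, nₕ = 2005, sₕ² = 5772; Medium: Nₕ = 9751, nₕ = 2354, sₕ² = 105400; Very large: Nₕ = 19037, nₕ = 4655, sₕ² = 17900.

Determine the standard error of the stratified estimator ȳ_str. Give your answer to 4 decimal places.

1.4970

Var(ȳ_str) = Σₕ Wₕ²(1 − fₕ)sₕ²/nₕ with Wₕ = Nₕ/N, N = 48643.
Small: Wₕ = 0.40817795; term = 0.40817795²·(1 − 0.10098212)·5772/2005 = 0.4312006.
Medium: Wₕ = 0.20046050; term = 0.20046050²·(1 − 0.24141114)·105400/2354 = 1.3648918.
Very large: Wₕ = 0.39136155; term = 0.39136155²·(1 − 0.24452382)·17900/4655 = 0.44494921.
Sum = 2.2410416.
SE = √(2.2410416) = 1.4970.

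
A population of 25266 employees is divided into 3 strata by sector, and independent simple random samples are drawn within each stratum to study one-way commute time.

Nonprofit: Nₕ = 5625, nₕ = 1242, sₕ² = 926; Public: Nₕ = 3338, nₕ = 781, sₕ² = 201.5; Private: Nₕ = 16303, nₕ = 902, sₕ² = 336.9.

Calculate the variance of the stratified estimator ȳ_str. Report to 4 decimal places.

Var(ȳ_str) = Σₕ Wₕ²(1 − fₕ)sₕ²/nₕ with Wₕ = Nₕ/N, N = 25266.
Nonprofit: Wₕ = 0.22263120; term = 0.22263120²·(1 − 0.22080000)·926/1242 = 0.028794557.
Public: Wₕ = 0.13211430; term = 0.13211430²·(1 − 0.23397244)·201.5/781 = 0.0034495949.
Private: Wₕ = 0.64525449; term = 0.64525449²·(1 − 0.05532724)·336.9/902 = 0.14690546.
Sum = 0.17914961.

0.1791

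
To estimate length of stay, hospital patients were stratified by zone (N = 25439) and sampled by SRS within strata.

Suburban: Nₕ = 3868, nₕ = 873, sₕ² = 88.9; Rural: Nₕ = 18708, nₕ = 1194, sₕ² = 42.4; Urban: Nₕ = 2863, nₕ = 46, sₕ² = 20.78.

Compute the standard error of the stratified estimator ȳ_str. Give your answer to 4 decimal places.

0.1595

Var(ȳ_str) = Σₕ Wₕ²(1 − fₕ)sₕ²/nₕ with Wₕ = Nₕ/N, N = 25439.
Suburban: Wₕ = 0.15205000; term = 0.15205000²·(1 − 0.22569804)·88.9/873 = 0.0018229331.
Rural: Wₕ = 0.73540627; term = 0.73540627²·(1 − 0.06382296)·42.4/1194 = 0.017979357.
Urban: Wₕ = 0.11254373; term = 0.11254373²·(1 − 0.01606706)·20.78/46 = 0.0056298372.
Sum = 0.025432127.
SE = √(0.025432127) = 0.1595.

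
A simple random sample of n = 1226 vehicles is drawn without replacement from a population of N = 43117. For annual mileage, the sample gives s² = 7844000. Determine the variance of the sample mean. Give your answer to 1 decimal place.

6216.1

Under SRS without replacement, Var(ȳ) = (1 − f)·s²/n with f = n/N = 1226/43117 = 0.02843426.
Var(ȳ) = (1 − 0.02843426)·7844000/1226 = 0.97156574·6398.0424 = 6216.1188.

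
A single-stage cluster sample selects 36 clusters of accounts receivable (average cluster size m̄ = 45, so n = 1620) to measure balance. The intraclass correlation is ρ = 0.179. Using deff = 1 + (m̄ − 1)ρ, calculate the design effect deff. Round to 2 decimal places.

deff = 1 + (45 − 1)·0.179 = 1 + 7.876 = 8.876.

8.88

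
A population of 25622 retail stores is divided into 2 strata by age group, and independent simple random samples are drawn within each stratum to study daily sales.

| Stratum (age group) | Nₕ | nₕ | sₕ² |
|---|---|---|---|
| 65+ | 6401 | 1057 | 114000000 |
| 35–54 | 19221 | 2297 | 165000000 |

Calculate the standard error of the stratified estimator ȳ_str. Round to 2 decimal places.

Var(ȳ_str) = Σₕ Wₕ²(1 − fₕ)sₕ²/nₕ with Wₕ = Nₕ/N, N = 25622.
65+: Wₕ = 0.24982437; term = 0.24982437²·(1 − 0.16513045)·114000000/1057 = 5619.7641.
35–54: Wₕ = 0.75017563; term = 0.75017563²·(1 − 0.11950471)·165000000/2297 = 35593.926.
Sum = 41213.69.
SE = √(41213.69) = 203.01.

203.01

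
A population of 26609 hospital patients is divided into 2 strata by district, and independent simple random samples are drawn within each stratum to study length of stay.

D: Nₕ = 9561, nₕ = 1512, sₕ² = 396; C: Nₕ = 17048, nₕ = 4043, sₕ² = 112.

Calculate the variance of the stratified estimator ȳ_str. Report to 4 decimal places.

Var(ȳ_str) = Σₕ Wₕ²(1 − fₕ)sₕ²/nₕ with Wₕ = Nₕ/N, N = 26609.
D: Wₕ = 0.35931452; term = 0.35931452²·(1 − 0.15814245)·396/1512 = 0.028466334.
C: Wₕ = 0.64068548; term = 0.64068548²·(1 − 0.23715392)·112/4043 = 0.0086744304.
Sum = 0.037140764.

0.0371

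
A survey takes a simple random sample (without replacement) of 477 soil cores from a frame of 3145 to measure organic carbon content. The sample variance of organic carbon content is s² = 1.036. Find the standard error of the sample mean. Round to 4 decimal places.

Under SRS without replacement, Var(ȳ) = (1 − f)·s²/n with f = n/N = 477/3145 = 0.15166932.
Var(ȳ) = (1 − 0.15166932)·1.036/477 = 0.84833068·0.0021719078 = 0.001842496.
SE(ȳ) = √(0.001842496) = 0.0429.

0.0429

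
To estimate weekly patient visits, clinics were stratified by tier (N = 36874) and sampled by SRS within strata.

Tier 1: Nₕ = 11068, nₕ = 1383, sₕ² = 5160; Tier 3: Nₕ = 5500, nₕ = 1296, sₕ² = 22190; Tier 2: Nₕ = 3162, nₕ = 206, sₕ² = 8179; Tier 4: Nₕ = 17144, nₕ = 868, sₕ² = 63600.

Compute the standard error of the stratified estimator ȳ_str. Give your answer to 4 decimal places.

Var(ȳ_str) = Σₕ Wₕ²(1 − fₕ)sₕ²/nₕ with Wₕ = Nₕ/N, N = 36874.
Tier 1: Wₕ = 0.30015729; term = 0.30015729²·(1 − 0.12495482)·5160/1383 = 0.29414116.
Tier 3: Wₕ = 0.14915659; term = 0.14915659²·(1 − 0.23563636)·22190/1296 = 0.29116368.
Tier 2: Wₕ = 0.08575148; term = 0.08575148²·(1 − 0.06514864)·8179/206 = 0.27293472.
Tier 4: Wₕ = 0.46493464; term = 0.46493464²·(1 − 0.05062996)·63600/868 = 15.036845.
Sum = 15.895085.
SE = √(15.895085) = 3.9869.

3.9869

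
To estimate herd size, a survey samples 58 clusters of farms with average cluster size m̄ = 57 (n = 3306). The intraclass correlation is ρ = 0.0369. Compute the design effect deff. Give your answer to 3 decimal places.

3.066

deff = 1 + (57 − 1)·0.0369 = 1 + 2.0664 = 3.0664.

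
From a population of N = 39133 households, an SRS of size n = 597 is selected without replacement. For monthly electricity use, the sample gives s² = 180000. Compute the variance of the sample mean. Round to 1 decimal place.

Under SRS without replacement, Var(ȳ) = (1 − f)·s²/n with f = n/N = 597/39133 = 0.01525567.
Var(ȳ) = (1 − 0.01525567)·180000/597 = 0.98474433·301.50754 = 296.90784.

296.9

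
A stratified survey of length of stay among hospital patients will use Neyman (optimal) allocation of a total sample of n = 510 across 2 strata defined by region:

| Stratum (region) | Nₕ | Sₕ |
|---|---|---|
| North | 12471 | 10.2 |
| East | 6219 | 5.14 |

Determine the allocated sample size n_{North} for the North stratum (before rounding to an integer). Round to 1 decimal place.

Neyman allocation: nₕ = n·NₕSₕ / Σⱼ NⱼSⱼ.
Σ NⱼSⱼ = 12471·10.2 + 6219·5.14 = 159169.86.
n_{North} = 510·12471·10.2 / 159169.86 = 407.6.

407.6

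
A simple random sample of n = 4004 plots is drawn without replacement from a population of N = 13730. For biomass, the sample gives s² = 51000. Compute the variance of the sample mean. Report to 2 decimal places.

9.02

Under SRS without replacement, Var(ȳ) = (1 − f)·s²/n with f = n/N = 4004/13730 = 0.29162418.
Var(ȳ) = (1 − 0.29162418)·51000/4004 = 0.70837582·12.737263 = 9.0227689.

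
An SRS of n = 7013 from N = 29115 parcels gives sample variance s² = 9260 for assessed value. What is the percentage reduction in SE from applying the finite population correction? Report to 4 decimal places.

f = n/N = 7013/29115 = 0.24087240.
SE_no-fpc = √(s²/n) = 1.1490888; SE_fpc = √((1−f)s²/n) = 1.0011772.
Ratio = √(1−f) = 0.87127929. Reduction = 100·(1 − 0.87127929) = 12.8721%.

12.8721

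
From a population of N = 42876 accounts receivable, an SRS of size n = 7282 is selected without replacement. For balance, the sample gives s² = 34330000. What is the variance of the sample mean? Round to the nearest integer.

Under SRS without replacement, Var(ȳ) = (1 − f)·s²/n with f = n/N = 7282/42876 = 0.16983860.
Var(ȳ) = (1 − 0.16983860)·34330000/7282 = 0.83016140·4714.3642 = 3913.6832.

3914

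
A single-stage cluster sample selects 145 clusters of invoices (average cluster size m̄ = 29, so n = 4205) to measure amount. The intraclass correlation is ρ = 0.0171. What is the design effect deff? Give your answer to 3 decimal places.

1.479

deff = 1 + (29 − 1)·0.0171 = 1 + 0.4788 = 1.4788.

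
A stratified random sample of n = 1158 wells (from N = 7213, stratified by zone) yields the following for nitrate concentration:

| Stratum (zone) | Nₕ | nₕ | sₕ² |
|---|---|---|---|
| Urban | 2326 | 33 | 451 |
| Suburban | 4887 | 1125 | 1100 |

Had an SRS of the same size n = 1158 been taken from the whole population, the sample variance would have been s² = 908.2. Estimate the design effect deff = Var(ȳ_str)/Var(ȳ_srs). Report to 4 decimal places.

Var(ȳ_str) = Σ Wₕ²(1−fₕ)sₕ²/nₕ with Wₕ = Nₕ/7213:
  Urban: (2326/7213)²·(1−33/2326)·451/33 = 1.4010205
  Suburban: (4887/7213)²·(1−1125/4887)·1100/1125 = 0.34551701
  → Var(ȳ_str) = 1.7465375.
Var(ȳ_srs) = (1 − 1158/7213)·908.2/1158 = 0.6583717.
deff = 1.7465375 / 0.6583717 = 2.6528.

2.6528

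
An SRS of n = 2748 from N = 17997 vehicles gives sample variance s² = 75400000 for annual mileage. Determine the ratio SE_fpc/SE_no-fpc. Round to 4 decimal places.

f = n/N = 2748/17997 = 0.15269212.
SE_no-fpc = √(s²/n) = 165.64461; SE_fpc = √((1−f)s²/n) = 152.47475.
Ratio = √(1−f) = 0.92049328.

0.9205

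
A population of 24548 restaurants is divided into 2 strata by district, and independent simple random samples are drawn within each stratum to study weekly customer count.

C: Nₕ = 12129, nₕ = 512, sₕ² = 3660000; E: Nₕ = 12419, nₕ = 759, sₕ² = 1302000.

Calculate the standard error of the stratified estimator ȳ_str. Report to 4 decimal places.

45.6474

Var(ȳ_str) = Σₕ Wₕ²(1 − fₕ)sₕ²/nₕ with Wₕ = Nₕ/N, N = 24548.
C: Wₕ = 0.49409321; term = 0.49409321²·(1 − 0.04221288)·3660000/512 = 1671.4673.
E: Wₕ = 0.50590679; term = 0.50590679²·(1 − 0.06111603)·1302000/759 = 412.21345.
Sum = 2083.6808.
SE = √(2083.6808) = 45.6474.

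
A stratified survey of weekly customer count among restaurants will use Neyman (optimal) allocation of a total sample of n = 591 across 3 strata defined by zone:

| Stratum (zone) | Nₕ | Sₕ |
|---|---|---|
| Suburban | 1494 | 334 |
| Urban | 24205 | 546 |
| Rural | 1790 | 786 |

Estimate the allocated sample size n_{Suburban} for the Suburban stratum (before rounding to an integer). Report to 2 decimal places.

Neyman allocation: nₕ = n·NₕSₕ / Σⱼ NⱼSⱼ.
Σ NⱼSⱼ = 1494·334 + 24205·546 + 1790·786 = 1.5121866 × 10^7.
n_{Suburban} = 591·1494·334 / (1.5121866 × 10^7) = 19.50.

19.50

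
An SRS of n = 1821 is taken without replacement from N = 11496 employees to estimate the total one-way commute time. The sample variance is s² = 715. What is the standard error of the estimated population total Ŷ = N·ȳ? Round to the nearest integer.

Var(Ŷ) = N²·Var(ȳ) = N²·(1 − n/N)·s²/n.
f = 1821/11496 = 0.15840292; Var(ȳ) = 0.84159708·715/1821 = 0.33044586.
Var(Ŷ) = 11496² · 0.33044586 = 4.3671069 × 10^7.
SE(Ŷ) = √(4.3671069 × 10^7) = 6608.

6608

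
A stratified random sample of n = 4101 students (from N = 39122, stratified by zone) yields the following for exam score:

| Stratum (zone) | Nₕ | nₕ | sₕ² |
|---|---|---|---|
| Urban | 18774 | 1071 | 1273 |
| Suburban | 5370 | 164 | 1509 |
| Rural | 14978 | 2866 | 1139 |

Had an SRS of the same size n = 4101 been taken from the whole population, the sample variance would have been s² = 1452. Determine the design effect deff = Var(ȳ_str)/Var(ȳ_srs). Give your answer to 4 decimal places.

Var(ȳ_str) = Σ Wₕ²(1−fₕ)sₕ²/nₕ with Wₕ = Nₕ/39122:
  Urban: (18774/39122)²·(1−1071/18774)·1273/1071 = 0.25810744
  Suburban: (5370/39122)²·(1−164/5370)·1509/164 = 0.16806673
  Rural: (14978/39122)²·(1−2866/14978)·1139/2866 = 0.047105881
  → Var(ȳ_str) = 0.47328005.
Var(ȳ_srs) = (1 − 4101/39122)·1452/4101 = 0.31694532.
deff = 0.47328005 / 0.31694532 = 1.4933.

1.4933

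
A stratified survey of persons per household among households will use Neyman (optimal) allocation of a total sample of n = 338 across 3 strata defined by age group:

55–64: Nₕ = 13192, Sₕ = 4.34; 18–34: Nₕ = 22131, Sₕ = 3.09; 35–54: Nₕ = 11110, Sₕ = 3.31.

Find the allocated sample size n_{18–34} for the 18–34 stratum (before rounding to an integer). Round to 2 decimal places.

Neyman allocation: nₕ = n·NₕSₕ / Σⱼ NⱼSⱼ.
Σ NⱼSⱼ = 13192·4.34 + 22131·3.09 + 11110·3.31 = 162412.17.
n_{18–34} = 338·22131·3.09 / 162412.17 = 142.32.

142.32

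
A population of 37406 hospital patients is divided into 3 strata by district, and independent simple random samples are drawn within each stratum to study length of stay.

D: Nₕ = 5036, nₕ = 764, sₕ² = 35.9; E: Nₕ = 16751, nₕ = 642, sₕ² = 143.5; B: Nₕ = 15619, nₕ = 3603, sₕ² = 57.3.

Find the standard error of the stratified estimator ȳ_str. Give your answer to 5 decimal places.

Var(ȳ_str) = Σₕ Wₕ²(1 − fₕ)sₕ²/nₕ with Wₕ = Nₕ/N, N = 37406.
D: Wₕ = 0.13463081; term = 0.13463081²·(1 − 0.15170770)·35.9/764 = 7.2249612 × 10^-4.
E: Wₕ = 0.44781586; term = 0.44781586²·(1 − 0.03832607)·143.5/642 = 0.043106589.
B: Wₕ = 0.41755333; term = 0.41755333²·(1 − 0.23068058)·57.3/3603 = 0.0021331479.
Sum = 0.045962233.
SE = √(0.045962233) = 0.21439.

0.21439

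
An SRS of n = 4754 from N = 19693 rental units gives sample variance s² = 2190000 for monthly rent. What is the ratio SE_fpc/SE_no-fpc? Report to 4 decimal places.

0.8710

f = n/N = 4754/19693 = 0.24140558.
SE_no-fpc = √(s²/n) = 21.463101; SE_fpc = √((1−f)s²/n) = 18.693787.
Ratio = √(1−f) = 0.87097326.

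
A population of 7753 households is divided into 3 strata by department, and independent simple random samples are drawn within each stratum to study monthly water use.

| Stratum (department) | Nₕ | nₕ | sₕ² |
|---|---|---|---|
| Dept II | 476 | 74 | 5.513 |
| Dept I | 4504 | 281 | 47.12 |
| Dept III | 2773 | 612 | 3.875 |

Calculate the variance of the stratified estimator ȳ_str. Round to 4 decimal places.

Var(ȳ_str) = Σₕ Wₕ²(1 − fₕ)sₕ²/nₕ with Wₕ = Nₕ/N, N = 7753.
Dept II: Wₕ = 0.06139559; term = 0.06139559²·(1 − 0.15546218)·5.513/74 = 2.3716452 × 10^-4.
Dept I: Wₕ = 0.58093641; term = 0.58093641²·(1 − 0.06238899)·47.12/281 = 0.053061419.
Dept III: Wₕ = 0.35766800; term = 0.35766800²·(1 − 0.22069960)·3.875/612 = 6.3122669 × 10^-4.
Sum = 0.05392981.

0.0539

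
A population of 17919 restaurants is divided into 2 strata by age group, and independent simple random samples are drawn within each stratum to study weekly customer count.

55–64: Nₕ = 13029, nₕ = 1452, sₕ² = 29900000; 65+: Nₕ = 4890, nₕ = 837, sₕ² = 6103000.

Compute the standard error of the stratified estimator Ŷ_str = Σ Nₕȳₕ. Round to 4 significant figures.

Var(Ŷ_str) = Σₕ Nₕ²(1 − fₕ)sₕ²/nₕ.
55–64: 13029²·(1 − 1452/13029)·29900000/1452 = 3.1060732 × 10^12.
65+: 4890²·(1 − 837/4890)·6103000/837 = 1.4451182 × 10^11.
Sum = 3.250585 × 10^12.
SE = √(3.250585 × 10^12) = 1.803 × 10^6.

1.803 × 10^6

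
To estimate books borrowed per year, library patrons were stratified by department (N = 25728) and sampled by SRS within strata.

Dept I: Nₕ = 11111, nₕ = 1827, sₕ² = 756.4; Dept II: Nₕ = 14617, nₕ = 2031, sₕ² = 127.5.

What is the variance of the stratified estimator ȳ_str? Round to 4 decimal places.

0.0820

Var(ȳ_str) = Σₕ Wₕ²(1 − fₕ)sₕ²/nₕ with Wₕ = Nₕ/N, N = 25728.
Dept I: Wₕ = 0.43186412; term = 0.43186412²·(1 − 0.16443164)·756.4/1827 = 0.064519233.
Dept II: Wₕ = 0.56813588; term = 0.56813588²·(1 − 0.13894780)·127.5/2031 = 0.017447539.
Sum = 0.081966772.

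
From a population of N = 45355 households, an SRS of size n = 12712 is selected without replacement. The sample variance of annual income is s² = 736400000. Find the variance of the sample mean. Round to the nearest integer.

41693

Under SRS without replacement, Var(ȳ) = (1 − f)·s²/n with f = n/N = 12712/45355 = 0.28027781.
Var(ȳ) = (1 − 0.28027781)·736400000/12712 = 0.71972219·57929.515 = 41693.158.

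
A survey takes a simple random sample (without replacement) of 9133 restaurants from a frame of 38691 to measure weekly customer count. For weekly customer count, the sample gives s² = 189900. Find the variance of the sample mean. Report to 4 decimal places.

15.8846

Under SRS without replacement, Var(ȳ) = (1 − f)·s²/n with f = n/N = 9133/38691 = 0.23604973.
Var(ȳ) = (1 − 0.23604973)·189900/9133 = 0.76395027·20.79273 = 15.884611.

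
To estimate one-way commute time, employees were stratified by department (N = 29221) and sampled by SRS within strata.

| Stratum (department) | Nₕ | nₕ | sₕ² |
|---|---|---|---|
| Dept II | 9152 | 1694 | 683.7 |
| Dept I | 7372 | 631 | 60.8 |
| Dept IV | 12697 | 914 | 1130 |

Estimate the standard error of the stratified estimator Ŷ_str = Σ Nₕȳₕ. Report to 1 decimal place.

Var(Ŷ_str) = Σₕ Nₕ²(1 − fₕ)sₕ²/nₕ.
Dept II: 9152²·(1 − 1694/9152)·683.7/1694 = 2.7548031 × 10^7.
Dept I: 7372²·(1 − 631/7372)·60.8/631 = 4.7883278 × 10^6.
Dept IV: 12697²·(1 − 914/12697)·1130/914 = 1.8496487 × 10^8.
Sum = 2.1730123 × 10^8.
SE = √(2.1730123 × 10^8) = 14741.1.

14741.1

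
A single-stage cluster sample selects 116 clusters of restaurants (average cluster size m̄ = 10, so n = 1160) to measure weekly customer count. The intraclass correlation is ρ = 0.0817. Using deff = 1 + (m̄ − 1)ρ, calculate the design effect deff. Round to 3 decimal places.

deff = 1 + (10 − 1)·0.0817 = 1 + 0.7353 = 1.7353.

1.735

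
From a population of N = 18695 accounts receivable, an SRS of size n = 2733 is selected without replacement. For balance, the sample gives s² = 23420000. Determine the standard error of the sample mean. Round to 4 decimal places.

85.5371

Under SRS without replacement, Var(ȳ) = (1 − f)·s²/n with f = n/N = 2733/18695 = 0.14618882.
Var(ȳ) = (1 − 0.14618882)·23420000/2733 = 0.85381118·8569.3377 = 7316.5963.
SE(ȳ) = √(7316.5963) = 85.5371.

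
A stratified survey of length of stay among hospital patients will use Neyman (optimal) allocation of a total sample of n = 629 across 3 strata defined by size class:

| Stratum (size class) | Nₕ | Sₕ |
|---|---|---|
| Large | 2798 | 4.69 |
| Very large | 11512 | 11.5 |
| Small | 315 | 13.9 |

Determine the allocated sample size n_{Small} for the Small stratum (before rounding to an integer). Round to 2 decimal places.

18.37

Neyman allocation: nₕ = n·NₕSₕ / Σⱼ NⱼSⱼ.
Σ NⱼSⱼ = 2798·4.69 + 11512·11.5 + 315·13.9 = 149889.12.
n_{Small} = 629·315·13.9 / 149889.12 = 18.37.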